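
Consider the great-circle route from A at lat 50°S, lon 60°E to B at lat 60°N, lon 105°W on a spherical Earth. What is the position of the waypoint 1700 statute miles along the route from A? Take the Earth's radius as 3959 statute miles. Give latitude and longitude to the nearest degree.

Write both endpoints as unit vectors p₁, p₂ with components (cos φ cos λ, cos φ sin λ, sin φ).
The central angle between the endpoints is δ = arccos(p₁·p₂) ≈ 2.912 rad (166.9°). The total great-circle distance is δ·R ≈ 2.912 × 3959 ≈ 11530 mi, so the target fraction is f = 1700/11530 ≈ 0.147.
Interpolate at f ≈ 0.147 with slerp weights a = sin((1−f)δ)/sin δ ≈ 2.694, b = sin(fδ)/sin δ ≈ 1.833.
p = a·p₁ + b·p₂ ≈ (0.629, 0.615, -0.477); φ = arcsin(p_z) ≈ -28.46°, λ = atan2(p_y, p_x) ≈ 44.35°.

≈ lat 28°S, lon 44°E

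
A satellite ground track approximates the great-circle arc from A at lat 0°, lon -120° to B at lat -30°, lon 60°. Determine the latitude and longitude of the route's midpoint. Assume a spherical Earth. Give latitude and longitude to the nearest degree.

From cos δ = sin φ₁ sin φ₂ + cos φ₁ cos φ₂ cos Δλ, the central angle is δ ≈ 2.618 rad (150.0°).
Interpolate at f = 1/2 with slerp weights a = sin((1−f)δ)/sin δ ≈ 1.932, b = sin(fδ)/sin δ ≈ 1.932.
p = a·p₁ + b·p₂ ≈ (-0.129, -0.224, -0.966); φ = arcsin(p_z) ≈ -75.00°, λ = atan2(p_y, p_x) ≈ -120.00°.

≈ lat -75°, lon -120°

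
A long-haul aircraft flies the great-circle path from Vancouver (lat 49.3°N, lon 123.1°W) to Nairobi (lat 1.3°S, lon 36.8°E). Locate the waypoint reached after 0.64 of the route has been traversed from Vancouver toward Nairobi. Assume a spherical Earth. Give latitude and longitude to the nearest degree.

≈ lat 43°N, lon 20°E

The haversine formula gives a central angle δ ≈ 2.252 rad (129.0°) between the endpoints.
Interpolate at f = 0.64 with slerp weights a = sin((1−f)δ)/sin δ ≈ 0.933, b = sin(fδ)/sin δ ≈ 1.276.
p = a·p₁ + b·p₂ ≈ (0.689, 0.255, 0.678); φ = arcsin(p_z) ≈ 42.69°, λ = atan2(p_y, p_x) ≈ 20.28°.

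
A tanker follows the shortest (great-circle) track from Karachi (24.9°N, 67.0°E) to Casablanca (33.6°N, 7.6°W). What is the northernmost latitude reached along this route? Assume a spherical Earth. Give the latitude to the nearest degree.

≈ 36°N

The great circle lies in the plane with unit normal n̂ = (p₁ × p₂)/|p₁ × p₂|.
Here n̂_z ≈ -0.808; the vertex latitude is φ_max = arccos|n̂_z| ≈ 36.1°.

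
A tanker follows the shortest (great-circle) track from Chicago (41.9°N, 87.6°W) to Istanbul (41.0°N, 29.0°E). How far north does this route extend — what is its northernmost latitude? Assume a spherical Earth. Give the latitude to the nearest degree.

The great circle lies in the plane with unit normal n̂ = (p₁ × p₂)/|p₁ × p₂|.
Here n̂_z ≈ +0.511; the vertex latitude is φ_max = arccos|n̂_z| ≈ 59.3°.

≈ 59°N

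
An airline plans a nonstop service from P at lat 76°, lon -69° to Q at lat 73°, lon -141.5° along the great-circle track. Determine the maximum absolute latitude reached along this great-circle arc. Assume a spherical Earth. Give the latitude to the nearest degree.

The great circle lies in the plane with unit normal n̂ = (p₁ × p₂)/|p₁ × p₂|.
Here n̂_z ≈ -0.214; the vertex latitude is φ_max = arccos|n̂_z| ≈ 77.6°.
Check via Clairaut: cos φ_max = |cos φ₁| · sin C = cos(76.0°)·sin(62.4°) ≈ 0.214, again giving ≈ 77.6°.

≈ 78°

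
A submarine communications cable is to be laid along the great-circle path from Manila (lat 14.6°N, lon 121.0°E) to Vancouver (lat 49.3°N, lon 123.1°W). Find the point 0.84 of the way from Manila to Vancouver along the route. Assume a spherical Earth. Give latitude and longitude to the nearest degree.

≈ lat 55°N, lon 146°W

From cos δ = sin φ₁ sin φ₂ + cos φ₁ cos φ₂ cos Δλ, the central angle is δ ≈ 1.655 rad (94.8°).
Interpolate at f = 0.84 with slerp weights a = sin((1−f)δ)/sin δ ≈ 0.263, b = sin(fδ)/sin δ ≈ 0.987.
p = a·p₁ + b·p₂ ≈ (-0.483, -0.321, 0.815); φ = arcsin(p_z) ≈ 54.56°, λ = atan2(p_y, p_x) ≈ -146.33°.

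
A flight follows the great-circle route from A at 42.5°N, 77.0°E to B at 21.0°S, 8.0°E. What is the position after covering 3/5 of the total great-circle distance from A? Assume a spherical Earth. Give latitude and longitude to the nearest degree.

Write both endpoints as unit vectors p₁, p₂ with components (cos φ cos λ, cos φ sin λ, sin φ).
The central angle between the endpoints is δ = arccos(p₁·p₂) ≈ 1.566 rad (89.7°).
Interpolate at f = 3/5 with slerp weights a = sin((1−f)δ)/sin δ ≈ 0.586, b = sin(fδ)/sin δ ≈ 0.807.
p = a·p₁ + b·p₂ ≈ (0.844, 0.526, 0.107); φ = arcsin(p_z) ≈ 6.13°, λ = atan2(p_y, p_x) ≈ 31.95°.

≈ 6°N, 32°E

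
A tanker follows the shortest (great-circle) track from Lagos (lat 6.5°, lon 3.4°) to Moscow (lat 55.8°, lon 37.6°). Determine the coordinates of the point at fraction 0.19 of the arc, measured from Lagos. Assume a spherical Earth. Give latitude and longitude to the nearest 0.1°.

≈ lat 16.4°, lon 7.6°

The haversine formula gives a central angle δ ≈ 0.982 rad (56.3°) between the endpoints.
Interpolate at f = 0.19 with slerp weights a = sin((1−f)δ)/sin δ ≈ 0.859, b = sin(fδ)/sin δ ≈ 0.223.
p = a·p₁ + b·p₂ ≈ (0.951, 0.127, 0.282); φ = arcsin(p_z) ≈ 16.36°, λ = atan2(p_y, p_x) ≈ 7.61°.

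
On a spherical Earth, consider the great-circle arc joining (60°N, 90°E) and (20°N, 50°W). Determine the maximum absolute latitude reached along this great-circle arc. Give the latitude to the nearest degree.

≈ 72°N

The great circle lies in the plane with unit normal n̂ = (p₁ × p₂)/|p₁ × p₂|.
Here n̂_z ≈ -0.303; the vertex latitude is φ_max = arccos|n̂_z| ≈ 72.4°.
Check via Clairaut: cos φ_max = |cos φ₁| · sin C = cos(60.0°)·sin(37.2°) ≈ 0.303, again giving ≈ 72.4°.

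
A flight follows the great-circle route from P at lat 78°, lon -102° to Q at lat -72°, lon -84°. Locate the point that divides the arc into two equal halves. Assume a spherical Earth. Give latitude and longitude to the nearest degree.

Convert each endpoint to a unit vector on the sphere (x = cos φ cos λ, y = cos φ sin λ, z = sin φ).
The central angle between the endpoints is δ = arccos(p₁·p₂) ≈ 2.624 rad (150.4°).
Interpolate at f = 1/2 with slerp weights a = sin((1−f)δ)/sin δ ≈ 1.955, b = sin(fδ)/sin δ ≈ 1.955.
p = a·p₁ + b·p₂ ≈ (-0.021, -0.998, 0.053); φ = arcsin(p_z) ≈ 3.04°, λ = atan2(p_y, p_x) ≈ -91.23°.

≈ lat 3°, lon -91°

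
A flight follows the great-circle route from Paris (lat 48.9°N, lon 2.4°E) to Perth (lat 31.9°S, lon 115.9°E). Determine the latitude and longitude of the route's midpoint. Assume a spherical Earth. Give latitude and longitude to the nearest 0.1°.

Convert each endpoint to a unit vector on the sphere (x = cos φ cos λ, y = cos φ sin λ, z = sin φ).
The central angle between the endpoints is δ = arccos(p₁·p₂) ≈ 2.240 rad (128.4°).
Interpolate at f = 1/2 with slerp weights a = sin((1−f)δ)/sin δ ≈ 1.148, b = sin(fδ)/sin δ ≈ 1.148.
p = a·p₁ + b·p₂ ≈ (0.328, 0.908, 0.258); φ = arcsin(p_z) ≈ 14.98°, λ = atan2(p_y, p_x) ≈ 70.13°.

≈ lat 15.0°N, lon 70.1°E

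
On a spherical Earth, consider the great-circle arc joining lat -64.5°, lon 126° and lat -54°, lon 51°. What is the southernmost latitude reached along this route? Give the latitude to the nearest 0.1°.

≈ -66.2°

The great circle lies in the plane with unit normal n̂ = (p₁ × p₂)/|p₁ × p₂|.
Here n̂_z ≈ -0.404; the vertex latitude is φ_max = arccos|n̂_z| ≈ 66.2°.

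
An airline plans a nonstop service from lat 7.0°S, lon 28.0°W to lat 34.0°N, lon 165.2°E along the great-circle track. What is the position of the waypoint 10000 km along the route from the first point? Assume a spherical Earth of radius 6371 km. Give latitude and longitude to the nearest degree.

The haversine formula gives a central angle δ ≈ 2.625 rad (150.4°) between the endpoints. The total great-circle distance is δ·R ≈ 2.625 × 6371 ≈ 16721 km, so the target fraction is f = 10000/16721 ≈ 0.598.
Interpolate at f ≈ 0.598 with slerp weights a = sin((1−f)δ)/sin δ ≈ 1.760, b = sin(fδ)/sin δ ≈ 2.023.
p = a·p₁ + b·p₂ ≈ (-0.079, -0.392, 0.917); φ = arcsin(p_z) ≈ 66.45°, λ = atan2(p_y, p_x) ≈ -101.46°.

≈ lat 66°N, lon 101°W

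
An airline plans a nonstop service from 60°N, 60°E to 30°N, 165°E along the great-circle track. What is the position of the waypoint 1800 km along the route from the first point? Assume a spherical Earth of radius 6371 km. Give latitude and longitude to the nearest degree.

Convert each endpoint to a unit vector on the sphere (x = cos φ cos λ, y = cos φ sin λ, z = sin φ).
The central angle between the endpoints is δ = arccos(p₁·p₂) ≈ 1.244 rad (71.3°). The total great-circle distance is δ·R ≈ 1.244 × 6371 ≈ 7926 km, so the target fraction is f = 1800/7926 ≈ 0.227.
Interpolate at f ≈ 0.227 with slerp weights a = sin((1−f)δ)/sin δ ≈ 0.866, b = sin(fδ)/sin δ ≈ 0.294.
p = a·p₁ + b·p₂ ≈ (-0.030, 0.441, 0.897); φ = arcsin(p_z) ≈ 63.77°, λ = atan2(p_y, p_x) ≈ 93.86°.

≈ 64°N, 94°E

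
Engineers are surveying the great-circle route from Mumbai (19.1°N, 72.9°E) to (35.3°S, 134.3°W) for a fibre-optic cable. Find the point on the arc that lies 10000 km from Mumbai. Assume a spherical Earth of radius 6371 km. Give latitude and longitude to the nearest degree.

≈ (37°S, 148°E)

From cos δ = sin φ₁ sin φ₂ + cos φ₁ cos φ₂ cos Δλ, the central angle is δ ≈ 2.636 rad (151.0°). The total great-circle distance is δ·R ≈ 2.636 × 6371 ≈ 16796 km, so the target fraction is f = 10000/16796 ≈ 0.595.
Interpolate at f ≈ 0.595 with slerp weights a = sin((1−f)δ)/sin δ ≈ 1.809, b = sin(fδ)/sin δ ≈ 2.066.
p = a·p₁ + b·p₂ ≈ (-0.675, 0.427, -0.602); φ = arcsin(p_z) ≈ -37.00°, λ = atan2(p_y, p_x) ≈ 147.68°.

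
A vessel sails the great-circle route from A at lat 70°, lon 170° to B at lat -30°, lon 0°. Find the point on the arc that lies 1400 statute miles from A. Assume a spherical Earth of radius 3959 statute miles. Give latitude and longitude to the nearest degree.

From cos δ = sin φ₁ sin φ₂ + cos φ₁ cos φ₂ cos Δλ, the central angle is δ ≈ 2.436 rad (139.6°). The total great-circle distance is δ·R ≈ 2.436 × 3959 ≈ 9646 mi, so the target fraction is f = 1400/9646 ≈ 0.145.
Interpolate at f ≈ 0.145 with slerp weights a = sin((1−f)δ)/sin δ ≈ 1.345, b = sin(fδ)/sin δ ≈ 0.534.
p = a·p₁ + b·p₂ ≈ (0.010, 0.080, 0.997); φ = arcsin(p_z) ≈ 85.38°, λ = atan2(p_y, p_x) ≈ 83.08°.

≈ lat 85°, lon 83°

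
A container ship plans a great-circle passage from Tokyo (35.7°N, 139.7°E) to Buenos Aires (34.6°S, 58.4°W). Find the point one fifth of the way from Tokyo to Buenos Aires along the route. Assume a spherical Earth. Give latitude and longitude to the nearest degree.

Convert each endpoint to a unit vector on the sphere (x = cos φ cos λ, y = cos φ sin λ, z = sin φ).
The central angle between the endpoints is δ = arccos(p₁·p₂) ≈ 2.883 rad (165.2°).
Interpolate at f = 1/5 with slerp weights a = sin((1−f)δ)/sin δ ≈ 2.899, b = sin(fδ)/sin δ ≈ 2.131.
p = a·p₁ + b·p₂ ≈ (-0.876, 0.028, 0.481); φ = arcsin(p_z) ≈ 28.77°, λ = atan2(p_y, p_x) ≈ 178.15°.

≈ (29°N, 178°E)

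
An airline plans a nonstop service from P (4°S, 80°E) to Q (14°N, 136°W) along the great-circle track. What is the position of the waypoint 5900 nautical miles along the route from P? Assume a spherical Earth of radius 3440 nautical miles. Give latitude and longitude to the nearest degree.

≈ (18°N, 177°E)

Write both endpoints as unit vectors p₁, p₂ with components (cos φ cos λ, cos φ sin λ, sin φ).
The central angle between the endpoints is δ = arccos(p₁·p₂) ≈ 2.498 rad (143.1°). The total great-circle distance is δ·R ≈ 2.498 × 3440 ≈ 8593 nmi, so the target fraction is f = 5900/8593 ≈ 0.687.
Interpolate at f ≈ 0.687 with slerp weights a = sin((1−f)δ)/sin δ ≈ 1.175, b = sin(fδ)/sin δ ≈ 1.649.
p = a·p₁ + b·p₂ ≈ (-0.947, 0.043, 0.317); φ = arcsin(p_z) ≈ 18.48°, λ = atan2(p_y, p_x) ≈ 177.39°.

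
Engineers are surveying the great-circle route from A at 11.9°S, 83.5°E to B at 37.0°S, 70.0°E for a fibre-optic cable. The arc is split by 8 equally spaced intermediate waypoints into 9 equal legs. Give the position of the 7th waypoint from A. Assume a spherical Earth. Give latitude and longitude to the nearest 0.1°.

The haversine formula gives a central angle δ ≈ 0.486 rad (27.9°) between the endpoints.
Interpolate at f = 7/9 with slerp weights a = sin((1−f)δ)/sin δ ≈ 0.231, b = sin(fδ)/sin δ ≈ 0.790.
p = a·p₁ + b·p₂ ≈ (0.241, 0.817, -0.523); φ = arcsin(p_z) ≈ -31.54°, λ = atan2(p_y, p_x) ≈ 73.55°.

≈ 31.5°S, 73.5°E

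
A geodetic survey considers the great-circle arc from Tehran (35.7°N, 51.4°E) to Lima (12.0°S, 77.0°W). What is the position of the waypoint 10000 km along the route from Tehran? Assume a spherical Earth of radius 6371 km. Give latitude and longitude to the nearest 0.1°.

Write both endpoints as unit vectors p₁, p₂ with components (cos φ cos λ, cos φ sin λ, sin φ).
The central angle between the endpoints is δ = arccos(p₁·p₂) ≈ 2.233 rad (127.9°). The total great-circle distance is δ·R ≈ 2.233 × 6371 ≈ 14225 km, so the target fraction is f = 10000/14225 ≈ 0.703.
Interpolate at f ≈ 0.703 with slerp weights a = sin((1−f)δ)/sin δ ≈ 0.781, b = sin(fδ)/sin δ ≈ 1.268.
p = a·p₁ + b·p₂ ≈ (0.674, -0.713, 0.192); φ = arcsin(p_z) ≈ 11.06°, λ = atan2(p_y, p_x) ≈ -46.59°.

≈ 11.1°N, 46.6°W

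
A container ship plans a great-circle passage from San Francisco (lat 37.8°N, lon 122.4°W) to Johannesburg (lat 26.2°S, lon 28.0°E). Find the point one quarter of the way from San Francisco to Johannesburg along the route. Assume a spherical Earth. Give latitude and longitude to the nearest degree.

≈ lat 38°N, lon 73°W

Convert each endpoint to a unit vector on the sphere (x = cos φ cos λ, y = cos φ sin λ, z = sin φ).
The central angle between the endpoints is δ = arccos(p₁·p₂) ≈ 2.662 rad (152.5°).
Interpolate at f = 1/4 with slerp weights a = sin((1−f)δ)/sin δ ≈ 1.973, b = sin(fδ)/sin δ ≈ 1.337.
p = a·p₁ + b·p₂ ≈ (0.224, -0.753, 0.619); φ = arcsin(p_z) ≈ 38.23°, λ = atan2(p_y, p_x) ≈ -73.42°.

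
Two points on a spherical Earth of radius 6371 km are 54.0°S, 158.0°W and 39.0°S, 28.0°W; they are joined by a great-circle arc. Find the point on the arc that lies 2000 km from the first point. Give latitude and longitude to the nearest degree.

≈ 66°S, 130°W

Convert each endpoint to a unit vector on the sphere (x = cos φ cos λ, y = cos φ sin λ, z = sin φ).
The central angle between the endpoints is δ = arccos(p₁·p₂) ≈ 1.354 rad (77.6°). The total great-circle distance is δ·R ≈ 1.354 × 6371 ≈ 8624 km, so the target fraction is f = 2000/8624 ≈ 0.232.
Interpolate at f ≈ 0.232 with slerp weights a = sin((1−f)δ)/sin δ ≈ 0.883, b = sin(fδ)/sin δ ≈ 0.316.
p = a·p₁ + b·p₂ ≈ (-0.264, -0.310, -0.913); φ = arcsin(p_z) ≈ -65.97°, λ = atan2(p_y, p_x) ≈ -130.46°.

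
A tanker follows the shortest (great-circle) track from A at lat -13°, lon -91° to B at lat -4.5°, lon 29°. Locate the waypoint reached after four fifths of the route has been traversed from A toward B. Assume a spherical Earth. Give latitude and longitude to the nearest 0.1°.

Write both endpoints as unit vectors p₁, p₂ with components (cos φ cos λ, cos φ sin λ, sin φ).
The central angle between the endpoints is δ = arccos(p₁·p₂) ≈ 2.058 rad (117.9°).
Interpolate at f = 4/5 with slerp weights a = sin((1−f)δ)/sin δ ≈ 0.453, b = sin(fδ)/sin δ ≈ 1.128.
p = a·p₁ + b·p₂ ≈ (0.976, 0.104, -0.190); φ = arcsin(p_z) ≈ -10.97°, λ = atan2(p_y, p_x) ≈ 6.10°.

≈ lat -11.0°, lon 6.1°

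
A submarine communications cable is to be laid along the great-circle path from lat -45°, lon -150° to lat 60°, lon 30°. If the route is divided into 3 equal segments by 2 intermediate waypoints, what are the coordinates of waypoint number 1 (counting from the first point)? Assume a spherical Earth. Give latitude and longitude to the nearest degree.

Convert each endpoint to a unit vector on the sphere (x = cos φ cos λ, y = cos φ sin λ, z = sin φ).
The central angle between the endpoints is δ = arccos(p₁·p₂) ≈ 2.880 rad (165.0°).
Interpolate at f = 1/3 with slerp weights a = sin((1−f)δ)/sin δ ≈ 3.631, b = sin(fδ)/sin δ ≈ 3.165.
p = a·p₁ + b·p₂ ≈ (-0.853, -0.492, 0.174); φ = arcsin(p_z) ≈ 10.00°, λ = atan2(p_y, p_x) ≈ -150.00°.

≈ lat 10°, lon -150°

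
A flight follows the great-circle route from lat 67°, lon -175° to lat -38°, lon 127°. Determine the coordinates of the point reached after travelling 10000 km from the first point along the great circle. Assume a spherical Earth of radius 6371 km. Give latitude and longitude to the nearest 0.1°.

Convert each endpoint to a unit vector on the sphere (x = cos φ cos λ, y = cos φ sin λ, z = sin φ).
The central angle between the endpoints is δ = arccos(p₁·p₂) ≈ 1.986 rad (113.8°). The total great-circle distance is δ·R ≈ 1.986 × 6371 ≈ 12654 km, so the target fraction is f = 10000/12654 ≈ 0.790.
Interpolate at f ≈ 0.790 with slerp weights a = sin((1−f)δ)/sin δ ≈ 0.442, b = sin(fδ)/sin δ ≈ 1.093.
p = a·p₁ + b·p₂ ≈ (-0.690, 0.673, -0.266); φ = arcsin(p_z) ≈ -15.41°, λ = atan2(p_y, p_x) ≈ 135.74°.

≈ lat -15.4°, lon 135.7°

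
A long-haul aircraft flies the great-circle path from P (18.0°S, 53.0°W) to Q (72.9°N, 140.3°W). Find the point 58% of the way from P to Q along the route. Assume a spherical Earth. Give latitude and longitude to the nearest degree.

≈ (41°N, 74°W)

From cos δ = sin φ₁ sin φ₂ + cos φ₁ cos φ₂ cos Δλ, the central angle is δ ≈ 1.857 rad (106.4°).
Interpolate at f = 0.58 with slerp weights a = sin((1−f)δ)/sin δ ≈ 0.733, b = sin(fδ)/sin δ ≈ 0.918.
p = a·p₁ + b·p₂ ≈ (0.212, -0.729, 0.651); φ = arcsin(p_z) ≈ 40.60°, λ = atan2(p_y, p_x) ≈ -73.80°.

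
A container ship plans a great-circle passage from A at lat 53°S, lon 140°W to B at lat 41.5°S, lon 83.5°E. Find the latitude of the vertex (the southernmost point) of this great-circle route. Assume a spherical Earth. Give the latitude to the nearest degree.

The great circle lies in the plane with unit normal n̂ = (p₁ × p₂)/|p₁ × p₂|.
Here n̂_z ≈ -0.317; the vertex latitude is φ_max = arccos|n̂_z| ≈ 71.5°.
Check via Clairaut: cos φ_max = |cos φ₁| · sin C = cos(53.0°)·sin(148.2°) ≈ 0.317, again giving ≈ 71.5°.

≈ 72°S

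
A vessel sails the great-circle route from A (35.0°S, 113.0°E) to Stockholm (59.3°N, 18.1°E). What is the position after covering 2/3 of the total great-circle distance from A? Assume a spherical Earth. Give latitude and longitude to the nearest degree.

≈ (34°N, 67°E)

Write both endpoints as unit vectors p₁, p₂ with components (cos φ cos λ, cos φ sin λ, sin φ).
The central angle between the endpoints is δ = arccos(p₁·p₂) ≈ 2.128 rad (121.9°).
Interpolate at f = 2/3 with slerp weights a = sin((1−f)δ)/sin δ ≈ 0.767, b = sin(fδ)/sin δ ≈ 1.165.
p = a·p₁ + b·p₂ ≈ (0.320, 0.763, 0.561); φ = arcsin(p_z) ≈ 34.14°, λ = atan2(p_y, p_x) ≈ 67.29°.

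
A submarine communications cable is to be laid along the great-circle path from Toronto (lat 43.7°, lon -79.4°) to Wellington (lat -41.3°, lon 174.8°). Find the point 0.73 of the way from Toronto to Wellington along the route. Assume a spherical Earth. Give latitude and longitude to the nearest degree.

Convert each endpoint to a unit vector on the sphere (x = cos φ cos λ, y = cos φ sin λ, z = sin φ).
The central angle between the endpoints is δ = arccos(p₁·p₂) ≈ 2.219 rad (127.1°).
Interpolate at f = 0.73 with slerp weights a = sin((1−f)δ)/sin δ ≈ 0.708, b = sin(fδ)/sin δ ≈ 1.253.
p = a·p₁ + b·p₂ ≈ (-0.843, -0.417, -0.338); φ = arcsin(p_z) ≈ -19.77°, λ = atan2(p_y, p_x) ≈ -153.67°.

≈ lat -20°, lon -154°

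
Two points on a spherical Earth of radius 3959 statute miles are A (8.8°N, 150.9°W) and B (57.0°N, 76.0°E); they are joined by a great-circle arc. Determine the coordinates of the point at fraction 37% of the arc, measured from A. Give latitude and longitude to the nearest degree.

≈ (43°N, 171°W)

Write both endpoints as unit vectors p₁, p₂ with components (cos φ cos λ, cos φ sin λ, sin φ).
The central angle between the endpoints is δ = arccos(p₁·p₂) ≈ 1.813 rad (103.9°).
Interpolate at f = 0.37 with slerp weights a = sin((1−f)δ)/sin δ ≈ 0.937, b = sin(fδ)/sin δ ≈ 0.640.
p = a·p₁ + b·p₂ ≈ (-0.724, -0.112, 0.680); φ = arcsin(p_z) ≈ 42.86°, λ = atan2(p_y, p_x) ≈ -171.22°.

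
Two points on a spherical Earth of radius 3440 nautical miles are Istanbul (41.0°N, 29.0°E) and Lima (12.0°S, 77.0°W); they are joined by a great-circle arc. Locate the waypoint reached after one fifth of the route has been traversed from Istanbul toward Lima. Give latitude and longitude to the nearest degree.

Convert each endpoint to a unit vector on the sphere (x = cos φ cos λ, y = cos φ sin λ, z = sin φ).
The central angle between the endpoints is δ = arccos(p₁·p₂) ≈ 1.918 rad (109.9°).
Interpolate at f = 1/5 with slerp weights a = sin((1−f)δ)/sin δ ≈ 1.063, b = sin(fδ)/sin δ ≈ 0.398.
p = a·p₁ + b·p₂ ≈ (0.789, 0.010, 0.614); φ = arcsin(p_z) ≈ 37.91°, λ = atan2(p_y, p_x) ≈ 0.70°.

≈ 38°N, 1°E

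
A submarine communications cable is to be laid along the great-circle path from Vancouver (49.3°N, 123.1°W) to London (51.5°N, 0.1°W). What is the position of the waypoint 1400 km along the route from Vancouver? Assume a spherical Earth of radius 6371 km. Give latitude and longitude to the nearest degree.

≈ 59°N, 109°W

Write both endpoints as unit vectors p₁, p₂ with components (cos φ cos λ, cos φ sin λ, sin φ).
The central angle between the endpoints is δ = arccos(p₁·p₂) ≈ 1.189 rad (68.1°). The total great-circle distance is δ·R ≈ 1.189 × 6371 ≈ 7578 km, so the target fraction is f = 1400/7578 ≈ 0.185.
Interpolate at f ≈ 0.185 with slerp weights a = sin((1−f)δ)/sin δ ≈ 0.889, b = sin(fδ)/sin δ ≈ 0.235.
p = a·p₁ + b·p₂ ≈ (-0.170, -0.486, 0.857); φ = arcsin(p_z) ≈ 59.03°, λ = atan2(p_y, p_x) ≈ -109.32°.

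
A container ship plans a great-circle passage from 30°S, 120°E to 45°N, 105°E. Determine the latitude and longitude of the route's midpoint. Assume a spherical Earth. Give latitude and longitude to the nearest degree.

Convert each endpoint to a unit vector on the sphere (x = cos φ cos λ, y = cos φ sin λ, z = sin φ).
The central angle between the endpoints is δ = arccos(p₁·p₂) ≈ 1.331 rad (76.2°).
Interpolate at f = 1/2 with slerp weights a = sin((1−f)δ)/sin δ ≈ 0.636, b = sin(fδ)/sin δ ≈ 0.636.
p = a·p₁ + b·p₂ ≈ (-0.391, 0.911, 0.132); φ = arcsin(p_z) ≈ 7.56°, λ = atan2(p_y, p_x) ≈ 113.26°.

≈ 8°N, 113°E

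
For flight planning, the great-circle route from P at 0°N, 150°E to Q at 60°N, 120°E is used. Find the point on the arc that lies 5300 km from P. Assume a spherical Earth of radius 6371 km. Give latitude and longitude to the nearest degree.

Convert each endpoint to a unit vector on the sphere (x = cos φ cos λ, y = cos φ sin λ, z = sin φ).
The central angle between the endpoints is δ = arccos(p₁·p₂) ≈ 1.123 rad (64.3°). The total great-circle distance is δ·R ≈ 1.123 × 6371 ≈ 7154 km, so the target fraction is f = 5300/7154 ≈ 0.741.
Interpolate at f ≈ 0.741 with slerp weights a = sin((1−f)δ)/sin δ ≈ 0.318, b = sin(fδ)/sin δ ≈ 0.820.
p = a·p₁ + b·p₂ ≈ (-0.481, 0.514, 0.710); φ = arcsin(p_z) ≈ 45.25°, λ = atan2(p_y, p_x) ≈ 133.07°.

≈ 45°N, 133°E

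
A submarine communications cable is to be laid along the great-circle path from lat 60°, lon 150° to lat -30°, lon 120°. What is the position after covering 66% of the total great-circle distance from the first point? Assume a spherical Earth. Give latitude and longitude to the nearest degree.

Convert each endpoint to a unit vector on the sphere (x = cos φ cos λ, y = cos φ sin λ, z = sin φ).
The central angle between the endpoints is δ = arccos(p₁·p₂) ≈ 1.629 rad (93.3°).
Interpolate at f = 0.66 with slerp weights a = sin((1−f)δ)/sin δ ≈ 0.527, b = sin(fδ)/sin δ ≈ 0.881.
p = a·p₁ + b·p₂ ≈ (-0.610, 0.793, 0.016); φ = arcsin(p_z) ≈ 0.90°, λ = atan2(p_y, p_x) ≈ 127.57°.

≈ lat 1°, lon 128°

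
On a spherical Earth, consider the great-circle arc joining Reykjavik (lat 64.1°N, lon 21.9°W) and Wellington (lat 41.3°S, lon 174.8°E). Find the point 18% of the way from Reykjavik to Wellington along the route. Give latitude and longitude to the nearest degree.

≈ lat 76°N, lon 106°W

From cos δ = sin φ₁ sin φ₂ + cos φ₁ cos φ₂ cos Δλ, the central angle is δ ≈ 2.709 rad (155.2°).
Interpolate at f = 0.18 with slerp weights a = sin((1−f)δ)/sin δ ≈ 1.899, b = sin(fδ)/sin δ ≈ 1.119.
p = a·p₁ + b·p₂ ≈ (-0.067, -0.233, 0.970); φ = arcsin(p_z) ≈ 75.95°, λ = atan2(p_y, p_x) ≈ -106.07°.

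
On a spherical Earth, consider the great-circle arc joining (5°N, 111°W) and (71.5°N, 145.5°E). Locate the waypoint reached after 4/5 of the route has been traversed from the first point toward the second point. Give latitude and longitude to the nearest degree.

≈ (68°N, 162°W)

From cos δ = sin φ₁ sin φ₂ + cos φ₁ cos φ₂ cos Δλ, the central angle is δ ≈ 1.562 rad (89.5°).
Interpolate at f = 4/5 with slerp weights a = sin((1−f)δ)/sin δ ≈ 0.307, b = sin(fδ)/sin δ ≈ 0.949.
p = a·p₁ + b·p₂ ≈ (-0.358, -0.115, 0.927); φ = arcsin(p_z) ≈ 67.92°, λ = atan2(p_y, p_x) ≈ -162.14°.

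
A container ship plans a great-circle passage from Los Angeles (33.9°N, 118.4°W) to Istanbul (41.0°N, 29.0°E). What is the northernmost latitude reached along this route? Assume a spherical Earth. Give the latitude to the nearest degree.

The great circle lies in the plane with unit normal n̂ = (p₁ × p₂)/|p₁ × p₂|.
Here n̂_z ≈ +0.342; the vertex latitude is φ_max = arccos|n̂_z| ≈ 70.0°.
Check via Clairaut: cos φ_max = |cos φ₁| · sin C = cos(33.9°)·sin(24.3°) ≈ 0.342, again giving ≈ 70.0°.

≈ 70°N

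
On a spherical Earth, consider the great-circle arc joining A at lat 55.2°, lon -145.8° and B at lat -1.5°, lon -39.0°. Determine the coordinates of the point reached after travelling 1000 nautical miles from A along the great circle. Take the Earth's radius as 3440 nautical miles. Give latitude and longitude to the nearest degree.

≈ lat 55°, lon -116°

Convert each endpoint to a unit vector on the sphere (x = cos φ cos λ, y = cos φ sin λ, z = sin φ).
The central angle between the endpoints is δ = arccos(p₁·p₂) ≈ 1.758 rad (100.7°). The total great-circle distance is δ·R ≈ 1.758 × 3440 ≈ 6049 nmi, so the target fraction is f = 1000/6049 ≈ 0.165.
Interpolate at f ≈ 0.165 with slerp weights a = sin((1−f)δ)/sin δ ≈ 1.012, b = sin(fδ)/sin δ ≈ 0.292.
p = a·p₁ + b·p₂ ≈ (-0.251, -0.508, 0.824); φ = arcsin(p_z) ≈ 55.46°, λ = atan2(p_y, p_x) ≈ -116.30°.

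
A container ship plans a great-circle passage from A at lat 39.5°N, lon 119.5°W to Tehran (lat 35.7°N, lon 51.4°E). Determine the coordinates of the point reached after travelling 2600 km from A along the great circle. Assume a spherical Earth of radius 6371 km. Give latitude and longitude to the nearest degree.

≈ lat 63°N, lon 113°W

The haversine formula gives a central angle δ ≈ 1.821 rad (104.3°) between the endpoints. The total great-circle distance is δ·R ≈ 1.821 × 6371 ≈ 11601 km, so the target fraction is f = 2600/11601 ≈ 0.224.
Interpolate at f ≈ 0.224 with slerp weights a = sin((1−f)δ)/sin δ ≈ 1.019, b = sin(fδ)/sin δ ≈ 0.410.
p = a·p₁ + b·p₂ ≈ (-0.180, -0.425, 0.887); φ = arcsin(p_z) ≈ 62.54°, λ = atan2(p_y, p_x) ≈ -112.95°.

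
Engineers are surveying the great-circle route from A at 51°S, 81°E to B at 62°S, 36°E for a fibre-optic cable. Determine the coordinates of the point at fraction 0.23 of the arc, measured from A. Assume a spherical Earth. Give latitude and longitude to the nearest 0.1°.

≈ 54.8°S, 73.1°E

Convert each endpoint to a unit vector on the sphere (x = cos φ cos λ, y = cos φ sin λ, z = sin φ).
The central angle between the endpoints is δ = arccos(p₁·p₂) ≈ 0.462 rad (26.5°).
Interpolate at f = 0.23 with slerp weights a = sin((1−f)δ)/sin δ ≈ 0.781, b = sin(fδ)/sin δ ≈ 0.238.
p = a·p₁ + b·p₂ ≈ (0.167, 0.551, -0.817); φ = arcsin(p_z) ≈ -54.82°, λ = atan2(p_y, p_x) ≈ 73.12°.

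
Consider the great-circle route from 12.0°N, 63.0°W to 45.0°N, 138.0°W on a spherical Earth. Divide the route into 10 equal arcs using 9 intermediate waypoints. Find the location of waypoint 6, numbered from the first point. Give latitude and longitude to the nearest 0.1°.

Write both endpoints as unit vectors p₁, p₂ with components (cos φ cos λ, cos φ sin λ, sin φ).
The central angle between the endpoints is δ = arccos(p₁·p₂) ≈ 1.239 rad (71.0°).
Interpolate at f = 6/10 with slerp weights a = sin((1−f)δ)/sin δ ≈ 0.503, b = sin(fδ)/sin δ ≈ 0.716.
p = a·p₁ + b·p₂ ≈ (-0.153, -0.777, 0.611); φ = arcsin(p_z) ≈ 37.64°, λ = atan2(p_y, p_x) ≈ -101.12°.

≈ 37.6°N, 101.1°W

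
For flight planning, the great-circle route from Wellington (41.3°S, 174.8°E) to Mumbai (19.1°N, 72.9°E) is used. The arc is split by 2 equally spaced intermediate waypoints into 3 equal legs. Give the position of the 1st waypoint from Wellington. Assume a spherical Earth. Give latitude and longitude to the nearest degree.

The haversine formula gives a central angle δ ≈ 1.942 rad (111.2°) between the endpoints.
Interpolate at f = 1/3 with slerp weights a = sin((1−f)δ)/sin δ ≈ 1.032, b = sin(fδ)/sin δ ≈ 0.647.
p = a·p₁ + b·p₂ ≈ (-0.593, 0.655, -0.470); φ = arcsin(p_z) ≈ -28.01°, λ = atan2(p_y, p_x) ≈ 132.15°.

≈ 28°S, 132°E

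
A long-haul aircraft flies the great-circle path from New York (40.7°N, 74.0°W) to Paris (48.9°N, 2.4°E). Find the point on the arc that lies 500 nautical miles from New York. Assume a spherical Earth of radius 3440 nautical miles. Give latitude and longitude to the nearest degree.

≈ (45°N, 64°W)

Write both endpoints as unit vectors p₁, p₂ with components (cos φ cos λ, cos φ sin λ, sin φ).
The central angle between the endpoints is δ = arccos(p₁·p₂) ≈ 0.917 rad (52.5°). The total great-circle distance is δ·R ≈ 0.917 × 3440 ≈ 3153 nmi, so the target fraction is f = 500/3153 ≈ 0.159.
Interpolate at f ≈ 0.159 with slerp weights a = sin((1−f)δ)/sin δ ≈ 0.878, b = sin(fδ)/sin δ ≈ 0.183.
p = a·p₁ + b·p₂ ≈ (0.303, -0.635, 0.710); φ = arcsin(p_z) ≈ 45.26°, λ = atan2(p_y, p_x) ≈ -64.46°.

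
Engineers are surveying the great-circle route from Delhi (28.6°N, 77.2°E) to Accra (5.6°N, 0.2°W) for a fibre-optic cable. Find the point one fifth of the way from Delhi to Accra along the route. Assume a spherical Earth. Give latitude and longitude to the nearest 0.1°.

Convert each endpoint to a unit vector on the sphere (x = cos φ cos λ, y = cos φ sin λ, z = sin φ).
The central angle between the endpoints is δ = arccos(p₁·p₂) ≈ 1.331 rad (76.3°).
Interpolate at f = 1/5 with slerp weights a = sin((1−f)δ)/sin δ ≈ 0.900, b = sin(fδ)/sin δ ≈ 0.271.
p = a·p₁ + b·p₂ ≈ (0.445, 0.770, 0.457); φ = arcsin(p_z) ≈ 27.23°, λ = atan2(p_y, p_x) ≈ 59.99°.

≈ 27.2°N, 60.0°E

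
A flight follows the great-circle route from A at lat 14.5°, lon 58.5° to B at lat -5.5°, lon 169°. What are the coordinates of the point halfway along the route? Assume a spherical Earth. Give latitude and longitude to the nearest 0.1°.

Convert each endpoint to a unit vector on the sphere (x = cos φ cos λ, y = cos φ sin λ, z = sin φ).
The central angle between the endpoints is δ = arccos(p₁·p₂) ≈ 1.941 rad (111.2°).
Interpolate at f = 1/2 with slerp weights a = sin((1−f)δ)/sin δ ≈ 0.885, b = sin(fδ)/sin δ ≈ 0.885.
p = a·p₁ + b·p₂ ≈ (-0.417, 0.899, 0.137); φ = arcsin(p_z) ≈ 7.86°, λ = atan2(p_y, p_x) ≈ 114.90°.

≈ lat 7.9°, lon 114.9°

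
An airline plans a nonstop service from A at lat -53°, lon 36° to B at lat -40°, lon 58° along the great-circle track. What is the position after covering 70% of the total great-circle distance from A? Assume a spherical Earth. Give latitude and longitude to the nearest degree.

≈ lat -44°, lon 52°

The haversine formula gives a central angle δ ≈ 0.346 rad (19.8°) between the endpoints.
Interpolate at f = 0.70 with slerp weights a = sin((1−f)δ)/sin δ ≈ 0.306, b = sin(fδ)/sin δ ≈ 0.707.
p = a·p₁ + b·p₂ ≈ (0.436, 0.567, -0.699); φ = arcsin(p_z) ≈ -44.31°, λ = atan2(p_y, p_x) ≈ 52.48°.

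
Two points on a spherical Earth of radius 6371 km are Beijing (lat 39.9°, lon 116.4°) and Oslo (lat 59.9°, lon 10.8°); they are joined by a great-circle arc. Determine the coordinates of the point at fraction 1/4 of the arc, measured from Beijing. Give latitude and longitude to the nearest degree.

≈ lat 52°, lon 102°

Convert each endpoint to a unit vector on the sphere (x = cos φ cos λ, y = cos φ sin λ, z = sin φ).
The central angle between the endpoints is δ = arccos(p₁·p₂) ≈ 1.102 rad (63.2°).
Interpolate at f = 1/4 with slerp weights a = sin((1−f)δ)/sin δ ≈ 0.825, b = sin(fδ)/sin δ ≈ 0.305.
p = a·p₁ + b·p₂ ≈ (-0.131, 0.595, 0.793); φ = arcsin(p_z) ≈ 52.44°, λ = atan2(p_y, p_x) ≈ 102.41°.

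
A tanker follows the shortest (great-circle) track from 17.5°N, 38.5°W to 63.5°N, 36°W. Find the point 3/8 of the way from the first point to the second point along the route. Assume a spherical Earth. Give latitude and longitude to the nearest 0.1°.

≈ 34.8°N, 37.9°W

From cos δ = sin φ₁ sin φ₂ + cos φ₁ cos φ₂ cos Δλ, the central angle is δ ≈ 0.803 rad (46.0°).
Interpolate at f = 3/8 with slerp weights a = sin((1−f)δ)/sin δ ≈ 0.669, b = sin(fδ)/sin δ ≈ 0.412.
p = a·p₁ + b·p₂ ≈ (0.648, -0.505, 0.570); φ = arcsin(p_z) ≈ 34.75°, λ = atan2(p_y, p_x) ≈ -37.94°.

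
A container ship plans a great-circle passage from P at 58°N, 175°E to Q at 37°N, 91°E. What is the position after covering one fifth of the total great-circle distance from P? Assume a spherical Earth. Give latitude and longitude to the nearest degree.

From cos δ = sin φ₁ sin φ₂ + cos φ₁ cos φ₂ cos Δλ, the central angle is δ ≈ 0.983 rad (56.3°).
Interpolate at f = 1/5 with slerp weights a = sin((1−f)δ)/sin δ ≈ 0.851, b = sin(fδ)/sin δ ≈ 0.235.
p = a·p₁ + b·p₂ ≈ (-0.452, 0.227, 0.863); φ = arcsin(p_z) ≈ 59.61°, λ = atan2(p_y, p_x) ≈ 153.38°.

≈ 60°N, 153°E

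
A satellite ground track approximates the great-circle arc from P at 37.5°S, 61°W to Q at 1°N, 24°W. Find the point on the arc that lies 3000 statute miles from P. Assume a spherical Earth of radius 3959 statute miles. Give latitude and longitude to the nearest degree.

≈ 5°S, 29°W

From cos δ = sin φ₁ sin φ₂ + cos φ₁ cos φ₂ cos Δλ, the central angle is δ ≈ 0.898 rad (51.5°). The total great-circle distance is δ·R ≈ 0.898 × 3959 ≈ 3557 mi, so the target fraction is f = 3000/3557 ≈ 0.843.
Interpolate at f ≈ 0.843 with slerp weights a = sin((1−f)δ)/sin δ ≈ 0.179, b = sin(fδ)/sin δ ≈ 0.879.
p = a·p₁ + b·p₂ ≈ (0.871, -0.482, -0.094); φ = arcsin(p_z) ≈ -5.38°, λ = atan2(p_y, p_x) ≈ -28.93°.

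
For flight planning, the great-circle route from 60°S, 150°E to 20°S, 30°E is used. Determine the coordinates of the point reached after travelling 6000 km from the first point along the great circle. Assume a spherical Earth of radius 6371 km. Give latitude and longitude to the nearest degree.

≈ 48°S, 50°E

Write both endpoints as unit vectors p₁, p₂ with components (cos φ cos λ, cos φ sin λ, sin φ).
The central angle between the endpoints is δ = arccos(p₁·p₂) ≈ 1.509 rad (86.5°). The total great-circle distance is δ·R ≈ 1.509 × 6371 ≈ 9617 km, so the target fraction is f = 6000/9617 ≈ 0.624.
Interpolate at f ≈ 0.624 with slerp weights a = sin((1−f)δ)/sin δ ≈ 0.539, b = sin(fδ)/sin δ ≈ 0.810.
p = a·p₁ + b·p₂ ≈ (0.426, 0.515, -0.744); φ = arcsin(p_z) ≈ -48.04°, λ = atan2(p_y, p_x) ≈ 50.42°.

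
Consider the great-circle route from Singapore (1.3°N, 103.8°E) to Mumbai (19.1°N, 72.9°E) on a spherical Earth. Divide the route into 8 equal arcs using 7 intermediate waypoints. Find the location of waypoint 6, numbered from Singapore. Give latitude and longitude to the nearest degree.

≈ 15°N, 81°E

Write both endpoints as unit vectors p₁, p₂ with components (cos φ cos λ, cos φ sin λ, sin φ).
The central angle between the endpoints is δ = arccos(p₁·p₂) ≈ 0.613 rad (35.1°).
Interpolate at f = 6/8 with slerp weights a = sin((1−f)δ)/sin δ ≈ 0.265, b = sin(fδ)/sin δ ≈ 0.771.
p = a·p₁ + b·p₂ ≈ (0.151, 0.954, 0.258); φ = arcsin(p_z) ≈ 14.97°, λ = atan2(p_y, p_x) ≈ 81.01°.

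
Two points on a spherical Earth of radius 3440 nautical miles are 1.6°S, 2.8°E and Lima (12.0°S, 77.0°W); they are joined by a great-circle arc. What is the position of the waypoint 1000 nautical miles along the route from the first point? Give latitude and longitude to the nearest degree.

Write both endpoints as unit vectors p₁, p₂ with components (cos φ cos λ, cos φ sin λ, sin φ).
The central angle between the endpoints is δ = arccos(p₁·p₂) ≈ 1.391 rad (79.7°). The total great-circle distance is δ·R ≈ 1.391 × 3440 ≈ 4785 nmi, so the target fraction is f = 1000/4785 ≈ 0.209.
Interpolate at f ≈ 0.209 with slerp weights a = sin((1−f)δ)/sin δ ≈ 0.906, b = sin(fδ)/sin δ ≈ 0.291.
p = a·p₁ + b·p₂ ≈ (0.969, -0.233, -0.086); φ = arcsin(p_z) ≈ -4.93°, λ = atan2(p_y, p_x) ≈ -13.55°.

≈ 5°S, 14°W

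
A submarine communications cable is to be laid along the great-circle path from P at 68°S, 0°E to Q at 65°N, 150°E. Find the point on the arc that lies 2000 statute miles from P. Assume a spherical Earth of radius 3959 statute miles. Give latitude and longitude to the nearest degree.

≈ 54°S, 56°E

The haversine formula gives a central angle δ ≈ 2.929 rad (167.8°) between the endpoints. The total great-circle distance is δ·R ≈ 2.929 × 3959 ≈ 11595 mi, so the target fraction is f = 2000/11595 ≈ 0.172.
Interpolate at f ≈ 0.172 with slerp weights a = sin((1−f)δ)/sin δ ≈ 3.114, b = sin(fδ)/sin δ ≈ 2.290.
p = a·p₁ + b·p₂ ≈ (0.328, 0.484, -0.811); φ = arcsin(p_z) ≈ -54.22°, λ = atan2(p_y, p_x) ≈ 55.86°.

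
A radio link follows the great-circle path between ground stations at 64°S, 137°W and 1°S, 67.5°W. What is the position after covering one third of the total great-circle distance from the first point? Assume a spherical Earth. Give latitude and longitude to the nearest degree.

≈ 48°S, 97°W

Convert each endpoint to a unit vector on the sphere (x = cos φ cos λ, y = cos φ sin λ, z = sin φ).
The central angle between the endpoints is δ = arccos(p₁·p₂) ≈ 1.401 rad (80.3°).
Interpolate at f = 1/3 with slerp weights a = sin((1−f)δ)/sin δ ≈ 0.816, b = sin(fδ)/sin δ ≈ 0.457.
p = a·p₁ + b·p₂ ≈ (-0.087, -0.666, -0.741); φ = arcsin(p_z) ≈ -47.83°, λ = atan2(p_y, p_x) ≈ -97.42°.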